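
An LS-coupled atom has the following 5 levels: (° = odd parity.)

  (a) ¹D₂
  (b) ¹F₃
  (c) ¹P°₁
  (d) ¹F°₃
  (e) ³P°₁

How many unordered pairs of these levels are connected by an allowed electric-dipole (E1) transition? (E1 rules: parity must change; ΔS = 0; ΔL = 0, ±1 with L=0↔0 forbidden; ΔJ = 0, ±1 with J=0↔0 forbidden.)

3

(a)–(b): forbidden (parity).
(a)–(c): allowed.
(a)–(d): allowed.
(a)–(e): forbidden (ΔS).
(b)–(c): forbidden (ΔL, ΔJ).
(b)–(d): allowed.
(b)–(e): forbidden (ΔS, ΔL, ΔJ).
(c)–(d): forbidden (parity, ΔL, ΔJ).
(c)–(e): forbidden (parity, ΔS).
(d)–(e): forbidden (parity, ΔS, ΔL, ΔJ).
Allowed pairs: 3 of 10.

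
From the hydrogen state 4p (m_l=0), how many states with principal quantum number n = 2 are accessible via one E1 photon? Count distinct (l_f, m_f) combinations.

E1 requires Δl = ±1, so l_f ∈ {0, 2}; with 0 ≤ l_f ≤ n_f−1 = 1, the allowed l_f values are {0}.
For l_f = 0: m_f ∈ {m_i−1, m_i, m_i+1} ∩ [−0, 0] = {0} → 1 state.
Total: 1.

1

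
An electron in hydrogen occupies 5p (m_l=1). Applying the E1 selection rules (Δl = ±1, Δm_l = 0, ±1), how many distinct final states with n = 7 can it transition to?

E1 requires Δl = ±1, so l_f ∈ {0, 2}; with 0 ≤ l_f ≤ n_f−1 = 6, the allowed l_f values are {0, 2}.
For l_f = 0: m_f ∈ {m_i−1, m_i, m_i+1} ∩ [−0, 0] = {0} → 1 state.
For l_f = 2: m_f ∈ {m_i−1, m_i, m_i+1} ∩ [−2, 2] = {0, 1, 2} → 3 states.
Total: 4.

4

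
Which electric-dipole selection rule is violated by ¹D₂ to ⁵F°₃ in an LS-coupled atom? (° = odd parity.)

the ΔS = 0 rule

Initial level: S=0, L=2, J=2, parity even. Final level: S=2, L=3, J=3, parity odd.
Parity must change: even → odd — ok.
ΔJ = 0, ±1 (not J=0↔0): J: 2 → 3, ΔJ = +1 — ok.
ΔL = 0, ±1 (not L=0↔0): L: 2 → 3, ΔL = +1 — ok.
ΔS = 0: S: 0 → 2 — fails.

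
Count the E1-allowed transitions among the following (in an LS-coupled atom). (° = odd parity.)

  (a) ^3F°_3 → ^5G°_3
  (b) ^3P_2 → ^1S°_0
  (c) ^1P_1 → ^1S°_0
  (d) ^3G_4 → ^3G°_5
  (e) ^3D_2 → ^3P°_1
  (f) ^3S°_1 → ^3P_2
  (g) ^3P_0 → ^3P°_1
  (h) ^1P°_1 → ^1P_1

(a) forbidden (parity, ΔS fail)
(b) forbidden (ΔS, ΔJ fail)
(c) allowed
(d) allowed
(e) allowed
(f) allowed
(g) allowed
(h) allowed
Total allowed: 6 of 8.

6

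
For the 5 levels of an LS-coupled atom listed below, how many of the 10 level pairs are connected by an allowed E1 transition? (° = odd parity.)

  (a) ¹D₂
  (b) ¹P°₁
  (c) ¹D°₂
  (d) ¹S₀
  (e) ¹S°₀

3

(a)–(b): allowed.
(a)–(c): allowed.
(a)–(d): forbidden (parity, ΔL, ΔJ).
(a)–(e): forbidden (ΔL, ΔJ).
(b)–(c): forbidden (parity).
(b)–(d): allowed.
(b)–(e): forbidden (parity).
(c)–(d): forbidden (ΔL, ΔJ).
(c)–(e): forbidden (parity, ΔL, ΔJ).
(d)–(e): forbidden (ΔL, ΔJ).
Allowed pairs: 3 of 10.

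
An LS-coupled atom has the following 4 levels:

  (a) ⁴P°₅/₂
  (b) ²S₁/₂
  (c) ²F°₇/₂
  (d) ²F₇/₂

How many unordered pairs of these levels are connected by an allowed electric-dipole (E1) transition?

1

(a)–(b): forbidden (ΔS, ΔJ).
(a)–(c): forbidden (parity, ΔS, ΔL).
(a)–(d): forbidden (ΔS, ΔL).
(b)–(c): forbidden (ΔL, ΔJ).
(b)–(d): forbidden (parity, ΔL, ΔJ).
(c)–(d): allowed.
Allowed pairs: 1 of 6.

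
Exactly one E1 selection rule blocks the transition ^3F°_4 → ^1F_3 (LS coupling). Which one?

the ΔS = 0 rule

Reading off the term symbols: S 1→0, L 3→3, J 4→3, parity odd→even.
ΔS = 0: S: 1 → 0 — fails.
ΔJ = 0, ±1 (not J=0↔0): J: 4 → 3, ΔJ = -1 — ok.
ΔL = 0, ±1 (not L=0↔0): L: 3 → 3, ΔL = +0 — ok.
Parity must change: odd → even — ok.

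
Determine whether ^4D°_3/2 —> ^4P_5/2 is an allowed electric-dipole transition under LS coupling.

ΔL = 0, ±1 (not L=0↔0): L: 2 → 1, ΔL = -1 — satisfied.
ΔJ = 0, ±1 (not J=0↔0): J: 3/2 → 5/2, ΔJ = +1 — satisfied.
ΔS = 0: S: 3/2 → 3/2 — satisfied.
Parity must change: odd → even — satisfied.
All four E1 rules are satisfied.

allowed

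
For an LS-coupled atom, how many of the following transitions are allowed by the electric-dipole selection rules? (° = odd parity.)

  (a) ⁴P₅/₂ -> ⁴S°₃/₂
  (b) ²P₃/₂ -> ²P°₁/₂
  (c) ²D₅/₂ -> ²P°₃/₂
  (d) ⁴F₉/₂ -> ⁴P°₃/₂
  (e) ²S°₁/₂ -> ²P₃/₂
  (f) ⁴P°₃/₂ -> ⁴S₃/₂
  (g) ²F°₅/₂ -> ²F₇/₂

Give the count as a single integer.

(a) allowed
(b) allowed
(c) allowed
(d) forbidden (ΔL, ΔJ fail)
(e) allowed
(f) allowed
(g) allowed
Total allowed: 6 of 7.

6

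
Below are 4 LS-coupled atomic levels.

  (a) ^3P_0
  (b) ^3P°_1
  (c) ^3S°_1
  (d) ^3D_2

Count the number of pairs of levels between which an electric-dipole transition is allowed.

(a)–(b): allowed.
(a)–(c): allowed.
(a)–(d): forbidden (parity, ΔJ).
(b)–(c): forbidden (parity).
(b)–(d): allowed.
(c)–(d): forbidden (ΔL).
Allowed pairs: 3 of 6.

3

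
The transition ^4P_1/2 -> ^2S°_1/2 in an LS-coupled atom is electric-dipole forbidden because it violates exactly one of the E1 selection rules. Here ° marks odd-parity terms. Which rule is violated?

Reading off the term symbols: S 3/2→1/2, L 1→0, J 1/2→1/2, parity even→odd.
Parity must change: even → odd — passes.
ΔS = 0: S: 3/2 → 1/2 — fails.
ΔL = 0, ±1 (not L=0↔0): L: 1 → 0, ΔL = -1 — passes.
ΔJ = 0, ±1 (not J=0↔0): J: 1/2 → 1/2, ΔJ = +0 — passes.

the ΔS = 0 rule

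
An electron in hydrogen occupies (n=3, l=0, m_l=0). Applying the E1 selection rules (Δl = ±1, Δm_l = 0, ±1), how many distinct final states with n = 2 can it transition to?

3

E1 requires Δl = ±1, so l_f ∈ {-1, 1}; with 0 ≤ l_f ≤ n_f−1 = 1, the allowed l_f values are {1}.
For l_f = 1: m_f ∈ {m_i−1, m_i, m_i+1} ∩ [−1, 1] = {-1, 0, 1} → 3 states.
Total: 3.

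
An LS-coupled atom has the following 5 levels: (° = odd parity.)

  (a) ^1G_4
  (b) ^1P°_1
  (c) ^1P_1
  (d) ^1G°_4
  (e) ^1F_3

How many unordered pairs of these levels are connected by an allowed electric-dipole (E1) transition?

(a)–(b): forbidden (ΔL, ΔJ).
(a)–(c): forbidden (parity, ΔL, ΔJ).
(a)–(d): allowed.
(a)–(e): forbidden (parity).
(b)–(c): allowed.
(b)–(d): forbidden (parity, ΔL, ΔJ).
(b)–(e): forbidden (ΔL, ΔJ).
(c)–(d): forbidden (ΔL, ΔJ).
(c)–(e): forbidden (parity, ΔL, ΔJ).
(d)–(e): allowed.
Allowed pairs: 3 of 10.

3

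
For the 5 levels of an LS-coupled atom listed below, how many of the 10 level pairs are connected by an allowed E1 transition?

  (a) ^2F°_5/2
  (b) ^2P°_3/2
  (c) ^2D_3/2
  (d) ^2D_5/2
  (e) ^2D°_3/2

(a)–(b): forbidden (parity, ΔL).
(a)–(c): allowed.
(a)–(d): allowed.
(a)–(e): forbidden (parity).
(b)–(c): allowed.
(b)–(d): allowed.
(b)–(e): forbidden (parity).
(c)–(d): forbidden (parity).
(c)–(e): allowed.
(d)–(e): allowed.
Allowed pairs: 6 of 10.

6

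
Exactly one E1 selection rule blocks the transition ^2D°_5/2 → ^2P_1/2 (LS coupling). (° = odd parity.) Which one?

the ΔJ = 0, ±1 rule

Reading off the term symbols: S 1/2→1/2, L 2→1, J 5/2→1/2, parity odd→even.
Parity must change: odd → even — satisfied.
ΔS = 0: S: 1/2 → 1/2 — satisfied.
ΔL = 0, ±1 (not L=0↔0): L: 2 → 1, ΔL = -1 — satisfied.
ΔJ = 0, ±1 (not J=0↔0): J: 5/2 → 1/2, ΔJ = -2 — violated.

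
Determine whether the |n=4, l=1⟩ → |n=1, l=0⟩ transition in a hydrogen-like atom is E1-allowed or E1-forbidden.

Δl = 0 − 1 = -1; the E1 rule Δl = ±1 is passes.
All E1 selection rules are satisfied.

allowed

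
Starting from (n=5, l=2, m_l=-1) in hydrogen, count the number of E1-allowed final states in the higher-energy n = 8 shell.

5

E1 requires Δl = ±1, so l_f ∈ {1, 3}; with 0 ≤ l_f ≤ n_f−1 = 7, the allowed l_f values are {1, 3}.
For l_f = 1: m_f ∈ {m_i−1, m_i, m_i+1} ∩ [−1, 1] = {-1, 0} → 2 states.
For l_f = 3: m_f ∈ {m_i−1, m_i, m_i+1} ∩ [−3, 3] = {-2, -1, 0} → 3 states.
Total: 5.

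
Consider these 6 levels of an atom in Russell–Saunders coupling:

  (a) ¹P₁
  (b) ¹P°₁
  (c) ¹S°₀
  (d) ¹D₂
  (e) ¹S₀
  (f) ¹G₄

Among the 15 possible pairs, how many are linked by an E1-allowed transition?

(a)–(b): allowed.
(a)–(c): allowed.
(a)–(d): forbidden (parity).
(a)–(e): forbidden (parity).
(a)–(f): forbidden (parity, ΔL, ΔJ).
(b)–(c): forbidden (parity).
(b)–(d): allowed.
(b)–(e): allowed.
(b)–(f): forbidden (ΔL, ΔJ).
(c)–(d): forbidden (ΔL, ΔJ).
(c)–(e): forbidden (ΔL, ΔJ).
(c)–(f): forbidden (ΔL, ΔJ).
(d)–(e): forbidden (parity, ΔL, ΔJ).
(d)–(f): forbidden (parity, ΔL, ΔJ).
(e)–(f): forbidden (parity, ΔL, ΔJ).
Allowed pairs: 4 of 15.

4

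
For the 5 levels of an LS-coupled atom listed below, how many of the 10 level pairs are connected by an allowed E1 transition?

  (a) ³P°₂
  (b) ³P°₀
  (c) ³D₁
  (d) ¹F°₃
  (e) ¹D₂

3

(a)–(b): forbidden (parity, ΔJ).
(a)–(c): allowed.
(a)–(d): forbidden (parity, ΔS, ΔL).
(a)–(e): forbidden (ΔS).
(b)–(c): allowed.
(b)–(d): forbidden (parity, ΔS, ΔL, ΔJ).
(b)–(e): forbidden (ΔS, ΔJ).
(c)–(d): forbidden (ΔS, ΔJ).
(c)–(e): forbidden (parity, ΔS).
(d)–(e): allowed.
Allowed pairs: 3 of 10.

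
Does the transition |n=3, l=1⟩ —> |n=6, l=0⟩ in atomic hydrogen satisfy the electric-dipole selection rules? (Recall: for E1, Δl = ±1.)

allowed

l: 1 → 0 (Δl = -1). Δl = ±1 satisfied.
All E1 selection rules are satisfied.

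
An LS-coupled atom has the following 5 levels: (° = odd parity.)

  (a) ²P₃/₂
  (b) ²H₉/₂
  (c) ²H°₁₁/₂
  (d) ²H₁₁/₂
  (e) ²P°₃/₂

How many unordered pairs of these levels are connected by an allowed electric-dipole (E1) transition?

3

(a)–(b): forbidden (parity, ΔL, ΔJ).
(a)–(c): forbidden (ΔL, ΔJ).
(a)–(d): forbidden (parity, ΔL, ΔJ).
(a)–(e): allowed.
(b)–(c): allowed.
(b)–(d): forbidden (parity).
(b)–(e): forbidden (ΔL, ΔJ).
(c)–(d): allowed.
(c)–(e): forbidden (parity, ΔL, ΔJ).
(d)–(e): forbidden (ΔL, ΔJ).
Allowed pairs: 3 of 10.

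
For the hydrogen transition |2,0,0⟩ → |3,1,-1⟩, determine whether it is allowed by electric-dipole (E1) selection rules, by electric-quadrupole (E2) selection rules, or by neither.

Δl = 1 − 0 = +1; l_i + l_f = 1.
Δm_l = -1.
E1 (Δl = ±1, |Δm_l| ≤ 1): satisfied.
E2 (Δl = 0,±2, l_i+l_f ≥ 2, |Δm_l| ≤ 2): not satisfied.

E1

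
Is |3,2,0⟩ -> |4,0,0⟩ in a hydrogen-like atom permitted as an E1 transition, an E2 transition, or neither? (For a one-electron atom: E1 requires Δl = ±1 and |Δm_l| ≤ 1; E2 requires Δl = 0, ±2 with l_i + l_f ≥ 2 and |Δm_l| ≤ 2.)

Δl = 0 − 2 = -2; l_i + l_f = 2.
Δm_l = +0.
E1 (Δl = ±1, |Δm_l| ≤ 1): not satisfied.
E2 (Δl = 0,±2, l_i+l_f ≥ 2, |Δm_l| ≤ 2): satisfied.

E2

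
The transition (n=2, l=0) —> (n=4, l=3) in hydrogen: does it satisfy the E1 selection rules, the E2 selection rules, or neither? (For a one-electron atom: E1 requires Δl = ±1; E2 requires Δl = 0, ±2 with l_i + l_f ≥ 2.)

Δl = 3 − 0 = +3; l_i + l_f = 3.
E1 (Δl = ±1): not satisfied.
E2 (Δl = 0,±2, l_i+l_f ≥ 2): not satisfied.

neither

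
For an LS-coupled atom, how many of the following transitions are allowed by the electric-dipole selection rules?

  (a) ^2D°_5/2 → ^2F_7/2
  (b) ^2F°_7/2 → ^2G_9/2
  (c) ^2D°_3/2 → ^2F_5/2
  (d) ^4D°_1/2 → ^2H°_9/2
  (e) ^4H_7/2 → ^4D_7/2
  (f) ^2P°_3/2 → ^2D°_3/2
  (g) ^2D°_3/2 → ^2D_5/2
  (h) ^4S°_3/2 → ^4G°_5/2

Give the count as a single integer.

4

(a) allowed
(b) allowed
(c) allowed
(d) forbidden (parity, ΔS, ΔL, ΔJ fail)
(e) forbidden (parity, ΔL fail)
(f) forbidden (parity fails)
(g) allowed
(h) forbidden (parity, ΔL fail)
Total allowed: 4 of 8.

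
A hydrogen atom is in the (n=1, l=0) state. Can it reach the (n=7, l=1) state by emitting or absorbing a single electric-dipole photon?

allowed

Δl = 1 − 0 = +1; the E1 rule Δl = ±1 is satisfied.
All E1 selection rules are satisfied.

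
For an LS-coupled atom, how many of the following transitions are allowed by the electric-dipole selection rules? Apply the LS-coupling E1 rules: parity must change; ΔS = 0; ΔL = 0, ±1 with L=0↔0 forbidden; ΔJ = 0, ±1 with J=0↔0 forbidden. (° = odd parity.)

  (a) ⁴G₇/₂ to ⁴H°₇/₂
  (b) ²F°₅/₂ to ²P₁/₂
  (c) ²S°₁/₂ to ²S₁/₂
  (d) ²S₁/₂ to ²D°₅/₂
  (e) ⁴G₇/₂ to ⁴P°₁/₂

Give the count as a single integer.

1

(a) allowed
(b) forbidden (ΔL, ΔJ fail)
(c) forbidden (ΔL fails)
(d) forbidden (ΔL, ΔJ fail)
(e) forbidden (ΔL, ΔJ fail)
Total allowed: 1 of 5.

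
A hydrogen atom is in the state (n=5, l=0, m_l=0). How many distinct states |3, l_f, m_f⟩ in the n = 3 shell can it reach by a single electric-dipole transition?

3

E1 requires Δl = ±1, so l_f ∈ {-1, 1}; with 0 ≤ l_f ≤ n_f−1 = 2, the allowed l_f values are {1}.
For l_f = 1: m_f ∈ {m_i−1, m_i, m_i+1} ∩ [−1, 1] = {-1, 0, 1} → 3 states.
Total: 3.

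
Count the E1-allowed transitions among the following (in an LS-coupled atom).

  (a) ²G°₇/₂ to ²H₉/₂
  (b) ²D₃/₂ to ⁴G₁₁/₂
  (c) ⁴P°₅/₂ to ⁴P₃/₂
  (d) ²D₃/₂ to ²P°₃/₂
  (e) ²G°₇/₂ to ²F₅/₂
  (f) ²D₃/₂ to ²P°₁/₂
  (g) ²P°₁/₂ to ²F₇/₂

5

(a) allowed
(b) forbidden (parity, ΔS, ΔL, ΔJ fail)
(c) allowed
(d) allowed
(e) allowed
(f) allowed
(g) forbidden (ΔL, ΔJ fail)
Total allowed: 5 of 7.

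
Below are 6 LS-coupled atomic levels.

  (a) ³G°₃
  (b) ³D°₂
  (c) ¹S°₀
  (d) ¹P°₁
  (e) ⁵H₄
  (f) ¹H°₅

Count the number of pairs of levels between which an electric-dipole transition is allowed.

0

(a)–(b): forbidden (parity, ΔL).
(a)–(c): forbidden (parity, ΔS, ΔL, ΔJ).
(a)–(d): forbidden (parity, ΔS, ΔL, ΔJ).
(a)–(e): forbidden (ΔS).
(a)–(f): forbidden (parity, ΔS, ΔJ).
(b)–(c): forbidden (parity, ΔS, ΔL, ΔJ).
(b)–(d): forbidden (parity, ΔS).
(b)–(e): forbidden (ΔS, ΔL, ΔJ).
(b)–(f): forbidden (parity, ΔS, ΔL, ΔJ).
(c)–(d): forbidden (parity).
(c)–(e): forbidden (ΔS, ΔL, ΔJ).
(c)–(f): forbidden (parity, ΔL, ΔJ).
(d)–(e): forbidden (ΔS, ΔL, ΔJ).
(d)–(f): forbidden (parity, ΔL, ΔJ).
(e)–(f): forbidden (ΔS).
Allowed pairs: 0 of 15.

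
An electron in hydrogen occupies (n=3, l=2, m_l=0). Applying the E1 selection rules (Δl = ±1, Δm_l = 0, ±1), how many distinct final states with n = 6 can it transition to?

6

E1 requires Δl = ±1, so l_f ∈ {1, 3}; with 0 ≤ l_f ≤ n_f−1 = 5, the allowed l_f values are {1, 3}.
For l_f = 1: m_f ∈ {m_i−1, m_i, m_i+1} ∩ [−1, 1] = {-1, 0, 1} → 3 states.
For l_f = 3: m_f ∈ {m_i−1, m_i, m_i+1} ∩ [−3, 3] = {-1, 0, 1} → 3 states.
Total: 6.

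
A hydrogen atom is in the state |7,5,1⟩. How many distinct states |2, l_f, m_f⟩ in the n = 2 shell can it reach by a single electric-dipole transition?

0

E1 requires l_f ∈ {4, 6}, but neither lies in [0, 1], so no final state is reachable.
Total: 0.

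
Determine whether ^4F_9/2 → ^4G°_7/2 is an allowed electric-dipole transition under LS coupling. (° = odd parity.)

Initial level: S=3/2, L=3, J=9/2, parity even. Final level: S=3/2, L=4, J=7/2, parity odd.
ΔL = 0, ±1 (not L=0↔0): L: 3 → 4, ΔL = +1 — passes.
ΔJ = 0, ±1 (not J=0↔0): J: 9/2 → 7/2, ΔJ = -1 — passes.
ΔS = 0: S: 3/2 → 3/2 — passes.
Parity must change: even → odd — passes.
All four E1 rules are satisfied.

allowed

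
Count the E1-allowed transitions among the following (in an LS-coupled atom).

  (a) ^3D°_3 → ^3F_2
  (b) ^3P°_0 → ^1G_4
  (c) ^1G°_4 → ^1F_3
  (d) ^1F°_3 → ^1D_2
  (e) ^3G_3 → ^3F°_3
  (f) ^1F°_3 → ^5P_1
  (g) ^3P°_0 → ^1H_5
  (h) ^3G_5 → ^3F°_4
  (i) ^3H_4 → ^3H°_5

(a) allowed
(b) forbidden (ΔS, ΔL, ΔJ fail)
(c) allowed
(d) allowed
(e) allowed
(f) forbidden (ΔS, ΔL, ΔJ fail)
(g) forbidden (ΔS, ΔL, ΔJ fail)
(h) allowed
(i) allowed
Total allowed: 6 of 9.

6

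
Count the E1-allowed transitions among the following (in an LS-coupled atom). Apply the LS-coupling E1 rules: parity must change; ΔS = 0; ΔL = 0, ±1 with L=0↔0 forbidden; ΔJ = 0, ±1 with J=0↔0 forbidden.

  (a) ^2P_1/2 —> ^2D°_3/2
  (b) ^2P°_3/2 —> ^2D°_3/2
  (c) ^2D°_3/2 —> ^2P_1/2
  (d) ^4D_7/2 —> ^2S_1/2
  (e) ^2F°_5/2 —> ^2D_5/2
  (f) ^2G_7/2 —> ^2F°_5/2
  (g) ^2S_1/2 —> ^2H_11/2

4

(a) allowed
(b) forbidden (parity fails)
(c) allowed
(d) forbidden (parity, ΔS, ΔL, ΔJ fail)
(e) allowed
(f) allowed
(g) forbidden (parity, ΔL, ΔJ fail)
Total allowed: 4 of 7.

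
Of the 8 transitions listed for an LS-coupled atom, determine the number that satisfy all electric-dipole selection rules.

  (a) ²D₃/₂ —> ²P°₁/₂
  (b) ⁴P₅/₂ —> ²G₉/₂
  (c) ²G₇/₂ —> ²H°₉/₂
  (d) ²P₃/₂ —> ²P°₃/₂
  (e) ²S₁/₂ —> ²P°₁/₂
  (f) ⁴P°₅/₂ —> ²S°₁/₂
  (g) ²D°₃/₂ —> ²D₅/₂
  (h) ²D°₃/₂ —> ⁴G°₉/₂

(a) allowed
(b) forbidden (parity, ΔS, ΔL, ΔJ fail)
(c) allowed
(d) allowed
(e) allowed
(f) forbidden (parity, ΔS, ΔJ fail)
(g) allowed
(h) forbidden (parity, ΔS, ΔL, ΔJ fail)
Total allowed: 5 of 8.

5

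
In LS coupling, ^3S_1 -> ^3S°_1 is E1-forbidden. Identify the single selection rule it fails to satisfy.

the L=0 ↔ L=0 exclusion

Initial level: S=1, L=0, J=1, parity even. Final level: S=1, L=0, J=1, parity odd.
Parity must change: even → odd — ✓.
ΔS = 0: S: 1 → 1 — ✓.
ΔL = 0, ±1 (not L=0↔0): L: 0 → 0, ΔL = +0 — ✗.
ΔJ = 0, ±1 (not J=0↔0): J: 1 → 1, ΔJ = +0 — ✓.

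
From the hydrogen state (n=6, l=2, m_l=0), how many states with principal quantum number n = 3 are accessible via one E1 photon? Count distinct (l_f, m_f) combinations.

3

E1 requires Δl = ±1, so l_f ∈ {1, 3}; with 0 ≤ l_f ≤ n_f−1 = 2, the allowed l_f values are {1}.
For l_f = 1: m_f ∈ {m_i−1, m_i, m_i+1} ∩ [−1, 1] = {-1, 0, 1} → 3 states.
Total: 3.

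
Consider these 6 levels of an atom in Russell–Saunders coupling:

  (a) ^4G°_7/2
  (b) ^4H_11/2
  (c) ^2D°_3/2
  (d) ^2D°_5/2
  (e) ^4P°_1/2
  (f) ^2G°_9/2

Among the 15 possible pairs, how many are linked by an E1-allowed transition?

(a)–(b): forbidden (ΔJ).
(a)–(c): forbidden (parity, ΔS, ΔL, ΔJ).
(a)–(d): forbidden (parity, ΔS, ΔL).
(a)–(e): forbidden (parity, ΔL, ΔJ).
(a)–(f): forbidden (parity, ΔS).
(b)–(c): forbidden (ΔS, ΔL, ΔJ).
(b)–(d): forbidden (ΔS, ΔL, ΔJ).
(b)–(e): forbidden (ΔL, ΔJ).
(b)–(f): forbidden (ΔS).
(c)–(d): forbidden (parity).
(c)–(e): forbidden (parity, ΔS).
(c)–(f): forbidden (parity, ΔL, ΔJ).
(d)–(e): forbidden (parity, ΔS, ΔJ).
(d)–(f): forbidden (parity, ΔL, ΔJ).
(e)–(f): forbidden (parity, ΔS, ΔL, ΔJ).
Allowed pairs: 0 of 15.

0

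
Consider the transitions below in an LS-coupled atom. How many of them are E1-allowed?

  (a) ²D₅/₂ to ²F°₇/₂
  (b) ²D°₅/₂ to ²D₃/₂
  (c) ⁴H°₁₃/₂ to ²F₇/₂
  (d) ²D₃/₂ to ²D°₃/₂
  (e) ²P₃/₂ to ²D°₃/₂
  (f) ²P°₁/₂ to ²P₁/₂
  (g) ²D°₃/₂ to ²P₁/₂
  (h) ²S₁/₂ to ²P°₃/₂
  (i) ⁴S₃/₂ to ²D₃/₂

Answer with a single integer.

(a) allowed
(b) allowed
(c) forbidden (ΔS, ΔL, ΔJ fail)
(d) allowed
(e) allowed
(f) allowed
(g) allowed
(h) allowed
(i) forbidden (parity, ΔS, ΔL fail)
Total allowed: 7 of 9.

7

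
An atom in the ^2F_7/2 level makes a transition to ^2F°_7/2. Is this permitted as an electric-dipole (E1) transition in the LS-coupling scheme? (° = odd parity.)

ΔJ = 0, ±1 (not J=0↔0): J: 7/2 → 7/2, ΔJ = +0 — ✓.
ΔL = 0, ±1 (not L=0↔0): L: 3 → 3, ΔL = +0 — ✓.
ΔS = 0: S: 1/2 → 1/2 — ✓.
Parity must change: even → odd — ✓.
All four E1 rules are satisfied.

allowed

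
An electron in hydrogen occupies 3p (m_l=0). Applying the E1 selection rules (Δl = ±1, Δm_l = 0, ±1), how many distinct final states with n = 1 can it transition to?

1

E1 requires Δl = ±1, so l_f ∈ {0, 2}; with 0 ≤ l_f ≤ n_f−1 = 0, the allowed l_f values are {0}.
For l_f = 0: m_f ∈ {m_i−1, m_i, m_i+1} ∩ [−0, 0] = {0} → 1 state.
Total: 1.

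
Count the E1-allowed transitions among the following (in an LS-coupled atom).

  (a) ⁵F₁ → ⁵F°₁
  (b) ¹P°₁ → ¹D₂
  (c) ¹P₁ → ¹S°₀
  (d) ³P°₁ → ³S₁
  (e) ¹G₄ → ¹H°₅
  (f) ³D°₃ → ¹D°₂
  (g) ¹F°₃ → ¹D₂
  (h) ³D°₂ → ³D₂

(a) allowed
(b) allowed
(c) allowed
(d) allowed
(e) allowed
(f) forbidden (parity, ΔS fail)
(g) allowed
(h) allowed
Total allowed: 7 of 8.

7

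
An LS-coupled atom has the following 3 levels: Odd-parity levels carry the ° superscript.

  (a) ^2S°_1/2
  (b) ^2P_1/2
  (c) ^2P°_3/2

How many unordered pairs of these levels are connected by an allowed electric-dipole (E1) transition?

2

(a)–(b): allowed.
(a)–(c): forbidden (parity).
(b)–(c): allowed.
Allowed pairs: 2 of 3.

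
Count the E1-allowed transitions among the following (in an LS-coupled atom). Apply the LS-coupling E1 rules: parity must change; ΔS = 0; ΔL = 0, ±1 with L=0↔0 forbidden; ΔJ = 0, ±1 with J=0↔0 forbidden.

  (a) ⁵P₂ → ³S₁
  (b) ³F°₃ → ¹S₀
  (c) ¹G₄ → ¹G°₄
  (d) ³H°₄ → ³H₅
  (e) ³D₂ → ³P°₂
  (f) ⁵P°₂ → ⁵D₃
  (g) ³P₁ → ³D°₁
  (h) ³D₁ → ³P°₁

6

(a) forbidden (parity, ΔS fail)
(b) forbidden (ΔS, ΔL, ΔJ fail)
(c) allowed
(d) allowed
(e) allowed
(f) allowed
(g) allowed
(h) allowed
Total allowed: 6 of 8.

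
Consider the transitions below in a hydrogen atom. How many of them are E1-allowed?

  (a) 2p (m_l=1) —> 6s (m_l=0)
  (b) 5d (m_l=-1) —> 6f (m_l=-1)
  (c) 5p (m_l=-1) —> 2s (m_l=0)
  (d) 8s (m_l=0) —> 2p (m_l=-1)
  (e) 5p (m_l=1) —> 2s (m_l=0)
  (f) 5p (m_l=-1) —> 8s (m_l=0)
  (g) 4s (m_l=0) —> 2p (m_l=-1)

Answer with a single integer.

(a) allowed
(b) allowed
(c) allowed
(d) allowed
(e) allowed
(f) allowed
(g) allowed
Total allowed: 7 of 7.

7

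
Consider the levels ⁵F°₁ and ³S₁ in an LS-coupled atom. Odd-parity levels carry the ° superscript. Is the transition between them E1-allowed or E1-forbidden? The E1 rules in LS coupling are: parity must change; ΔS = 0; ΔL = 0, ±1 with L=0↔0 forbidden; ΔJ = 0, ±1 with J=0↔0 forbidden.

Parity must change: odd → even — ✓.
ΔL = 0, ±1 (not L=0↔0): L: 3 → 0, ΔL = -3 — ✗.
ΔJ = 0, ±1 (not J=0↔0): J: 1 → 1, ΔJ = +0 — ✓.
ΔS = 0: S: 2 → 1 — ✗.
Rule(s) violated: ΔS, ΔL.

forbidden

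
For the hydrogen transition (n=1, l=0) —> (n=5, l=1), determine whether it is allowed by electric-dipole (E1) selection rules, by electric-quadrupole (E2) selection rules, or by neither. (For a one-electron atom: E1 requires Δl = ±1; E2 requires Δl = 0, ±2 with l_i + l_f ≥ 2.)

Δl = 1 − 0 = +1; l_i + l_f = 1.
E1 (Δl = ±1): satisfied.
E2 (Δl = 0,±2, l_i+l_f ≥ 2): not satisfied.

E1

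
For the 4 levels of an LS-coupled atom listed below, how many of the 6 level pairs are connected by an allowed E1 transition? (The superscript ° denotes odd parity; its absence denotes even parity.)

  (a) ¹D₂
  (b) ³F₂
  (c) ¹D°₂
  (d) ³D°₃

2

(a)–(b): forbidden (parity, ΔS).
(a)–(c): allowed.
(a)–(d): forbidden (ΔS).
(b)–(c): forbidden (ΔS).
(b)–(d): allowed.
(c)–(d): forbidden (parity, ΔS).
Allowed pairs: 2 of 6.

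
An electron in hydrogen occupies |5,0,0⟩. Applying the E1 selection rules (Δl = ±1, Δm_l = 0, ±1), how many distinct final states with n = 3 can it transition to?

E1 requires Δl = ±1, so l_f ∈ {-1, 1}; with 0 ≤ l_f ≤ n_f−1 = 2, the allowed l_f values are {1}.
For l_f = 1: m_f ∈ {m_i−1, m_i, m_i+1} ∩ [−1, 1] = {-1, 0, 1} → 3 states.
Total: 3.

3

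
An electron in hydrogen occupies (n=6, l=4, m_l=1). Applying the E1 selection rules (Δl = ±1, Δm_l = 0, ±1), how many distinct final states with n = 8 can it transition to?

E1 requires Δl = ±1, so l_f ∈ {3, 5}; with 0 ≤ l_f ≤ n_f−1 = 7, the allowed l_f values are {3, 5}.
For l_f = 3: m_f ∈ {m_i−1, m_i, m_i+1} ∩ [−3, 3] = {0, 1, 2} → 3 states.
For l_f = 5: m_f ∈ {m_i−1, m_i, m_i+1} ∩ [−5, 5] = {0, 1, 2} → 3 states.
Total: 6.

6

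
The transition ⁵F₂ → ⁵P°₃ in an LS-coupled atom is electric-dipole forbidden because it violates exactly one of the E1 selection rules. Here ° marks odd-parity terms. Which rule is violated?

Initial level: S=2, L=3, J=2, parity even. Final level: S=2, L=1, J=3, parity odd.
Parity must change: even → odd — passes.
ΔS = 0: S: 2 → 2 — passes.
ΔL = 0, ±1 (not L=0↔0): L: 3 → 1, ΔL = -2 — fails.
ΔJ = 0, ±1 (not J=0↔0): J: 2 → 3, ΔJ = +1 — passes.

the ΔL = 0, ±1 rule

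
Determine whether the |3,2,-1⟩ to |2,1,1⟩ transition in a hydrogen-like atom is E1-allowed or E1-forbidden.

forbidden

Initial l = 2, final l = 1, so Δl = -1. E1 requires Δl = ±1: ✓.
Δm_l = 1 − (-1) = +2. E1 requires Δm_l = 0, ±1: ✗.
The transition is electric-dipole forbidden.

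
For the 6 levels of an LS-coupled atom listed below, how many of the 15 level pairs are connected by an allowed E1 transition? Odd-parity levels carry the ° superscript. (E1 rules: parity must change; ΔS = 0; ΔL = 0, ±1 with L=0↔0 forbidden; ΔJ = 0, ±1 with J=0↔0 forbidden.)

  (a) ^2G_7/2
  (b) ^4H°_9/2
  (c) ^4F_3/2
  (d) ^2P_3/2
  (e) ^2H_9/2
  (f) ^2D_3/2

(a)–(b): forbidden (ΔS).
(a)–(c): forbidden (parity, ΔS, ΔJ).
(a)–(d): forbidden (parity, ΔL, ΔJ).
(a)–(e): forbidden (parity).
(a)–(f): forbidden (parity, ΔL, ΔJ).
(b)–(c): forbidden (ΔL, ΔJ).
(b)–(d): forbidden (ΔS, ΔL, ΔJ).
(b)–(e): forbidden (ΔS).
(b)–(f): forbidden (ΔS, ΔL, ΔJ).
(c)–(d): forbidden (parity, ΔS, ΔL).
(c)–(e): forbidden (parity, ΔS, ΔL, ΔJ).
(c)–(f): forbidden (parity, ΔS).
(d)–(e): forbidden (parity, ΔL, ΔJ).
(d)–(f): forbidden (parity).
(e)–(f): forbidden (parity, ΔL, ΔJ).
Allowed pairs: 0 of 15.

0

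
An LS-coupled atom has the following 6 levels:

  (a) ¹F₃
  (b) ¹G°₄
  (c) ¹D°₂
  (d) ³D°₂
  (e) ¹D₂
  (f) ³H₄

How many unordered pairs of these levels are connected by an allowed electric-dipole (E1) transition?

(a)–(b): allowed.
(a)–(c): allowed.
(a)–(d): forbidden (ΔS).
(a)–(e): forbidden (parity).
(a)–(f): forbidden (parity, ΔS, ΔL).
(b)–(c): forbidden (parity, ΔL, ΔJ).
(b)–(d): forbidden (parity, ΔS, ΔL, ΔJ).
(b)–(e): forbidden (ΔL, ΔJ).
(b)–(f): forbidden (ΔS).
(c)–(d): forbidden (parity, ΔS).
(c)–(e): allowed.
(c)–(f): forbidden (ΔS, ΔL, ΔJ).
(d)–(e): forbidden (ΔS).
(d)–(f): forbidden (ΔL, ΔJ).
(e)–(f): forbidden (parity, ΔS, ΔL, ΔJ).
Allowed pairs: 3 of 15.

3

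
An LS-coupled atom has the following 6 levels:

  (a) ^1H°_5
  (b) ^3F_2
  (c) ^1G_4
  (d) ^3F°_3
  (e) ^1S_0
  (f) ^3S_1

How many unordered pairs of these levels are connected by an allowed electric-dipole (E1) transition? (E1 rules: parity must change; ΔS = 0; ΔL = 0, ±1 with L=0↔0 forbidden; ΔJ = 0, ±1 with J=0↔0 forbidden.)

(a)–(b): forbidden (ΔS, ΔL, ΔJ).
(a)–(c): allowed.
(a)–(d): forbidden (parity, ΔS, ΔL, ΔJ).
(a)–(e): forbidden (ΔL, ΔJ).
(a)–(f): forbidden (ΔS, ΔL, ΔJ).
(b)–(c): forbidden (parity, ΔS, ΔJ).
(b)–(d): allowed.
(b)–(e): forbidden (parity, ΔS, ΔL, ΔJ).
(b)–(f): forbidden (parity, ΔL).
(c)–(d): forbidden (ΔS).
(c)–(e): forbidden (parity, ΔL, ΔJ).
(c)–(f): forbidden (parity, ΔS, ΔL, ΔJ).
(d)–(e): forbidden (ΔS, ΔL, ΔJ).
(d)–(f): forbidden (ΔL, ΔJ).
(e)–(f): forbidden (parity, ΔS, ΔL).
Allowed pairs: 2 of 15.

2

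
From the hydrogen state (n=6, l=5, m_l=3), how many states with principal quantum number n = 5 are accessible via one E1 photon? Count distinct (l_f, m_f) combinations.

E1 requires Δl = ±1, so l_f ∈ {4, 6}; with 0 ≤ l_f ≤ n_f−1 = 4, the allowed l_f values are {4}.
For l_f = 4: m_f ∈ {m_i−1, m_i, m_i+1} ∩ [−4, 4] = {2, 3, 4} → 3 states.
Total: 3.

3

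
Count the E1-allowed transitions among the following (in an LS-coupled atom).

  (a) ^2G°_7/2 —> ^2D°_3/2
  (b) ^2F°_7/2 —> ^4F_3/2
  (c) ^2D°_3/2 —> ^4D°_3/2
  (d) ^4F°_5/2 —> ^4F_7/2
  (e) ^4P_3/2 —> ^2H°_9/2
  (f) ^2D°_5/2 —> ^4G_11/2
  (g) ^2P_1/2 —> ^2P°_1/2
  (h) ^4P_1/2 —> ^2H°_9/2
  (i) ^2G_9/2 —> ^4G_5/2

2

(a) forbidden (parity, ΔL, ΔJ fail)
(b) forbidden (ΔS, ΔJ fail)
(c) forbidden (parity, ΔS fail)
(d) allowed
(e) forbidden (ΔS, ΔL, ΔJ fail)
(f) forbidden (ΔS, ΔL, ΔJ fail)
(g) allowed
(h) forbidden (ΔS, ΔL, ΔJ fail)
(i) forbidden (parity, ΔS, ΔJ fail)
Total allowed: 2 of 9.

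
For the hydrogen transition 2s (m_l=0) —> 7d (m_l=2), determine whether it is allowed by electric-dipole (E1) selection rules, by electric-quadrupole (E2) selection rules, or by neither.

Δl = 2 − 0 = +2; l_i + l_f = 2.
Δm_l = +2.
E1 (Δl = ±1, |Δm_l| ≤ 1): not satisfied.
E2 (Δl = 0,±2, l_i+l_f ≥ 2, |Δm_l| ≤ 2): satisfied.

E2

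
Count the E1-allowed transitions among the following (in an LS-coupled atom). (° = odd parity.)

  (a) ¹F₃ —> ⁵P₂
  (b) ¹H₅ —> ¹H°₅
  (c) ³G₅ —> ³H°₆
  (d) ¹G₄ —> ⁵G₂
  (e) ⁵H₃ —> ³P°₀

2

(a) forbidden (parity, ΔS, ΔL fail)
(b) allowed
(c) allowed
(d) forbidden (parity, ΔS, ΔJ fail)
(e) forbidden (ΔS, ΔL, ΔJ fail)
Total allowed: 2 of 5.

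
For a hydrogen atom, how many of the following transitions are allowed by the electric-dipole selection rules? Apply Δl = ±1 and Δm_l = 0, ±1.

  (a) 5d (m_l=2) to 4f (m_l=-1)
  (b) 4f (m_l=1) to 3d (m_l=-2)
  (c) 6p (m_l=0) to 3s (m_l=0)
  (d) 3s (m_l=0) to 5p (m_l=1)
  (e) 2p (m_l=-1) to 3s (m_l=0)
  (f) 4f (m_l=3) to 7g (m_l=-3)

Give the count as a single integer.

(a) forbidden — Δm_l = -3 (E1 requires Δm_l = 0, ±1)
(b) forbidden — Δm_l = -3 (E1 requires Δm_l = 0, ±1)
(c) allowed
(d) allowed
(e) allowed
(f) forbidden — Δm_l = -6 (E1 requires Δm_l = 0, ±1)
Total allowed: 3 of 6.

3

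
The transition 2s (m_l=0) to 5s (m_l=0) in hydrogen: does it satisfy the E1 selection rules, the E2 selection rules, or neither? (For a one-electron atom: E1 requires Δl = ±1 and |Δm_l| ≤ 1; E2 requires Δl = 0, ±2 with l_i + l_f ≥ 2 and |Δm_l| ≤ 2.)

neither

Δl = 0 − 0 = +0; l_i + l_f = 0.
Δm_l = +0.
E1 (Δl = ±1, |Δm_l| ≤ 1): not satisfied.
E2 (Δl = 0,±2, l_i+l_f ≥ 2, |Δm_l| ≤ 2): not satisfied.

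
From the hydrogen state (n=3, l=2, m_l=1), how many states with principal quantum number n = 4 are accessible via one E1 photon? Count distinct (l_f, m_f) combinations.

5

E1 requires Δl = ±1, so l_f ∈ {1, 3}; with 0 ≤ l_f ≤ n_f−1 = 3, the allowed l_f values are {1, 3}.
For l_f = 1: m_f ∈ {m_i−1, m_i, m_i+1} ∩ [−1, 1] = {0, 1} → 2 states.
For l_f = 3: m_f ∈ {m_i−1, m_i, m_i+1} ∩ [−3, 3] = {0, 1, 2} → 3 states.
Total: 5.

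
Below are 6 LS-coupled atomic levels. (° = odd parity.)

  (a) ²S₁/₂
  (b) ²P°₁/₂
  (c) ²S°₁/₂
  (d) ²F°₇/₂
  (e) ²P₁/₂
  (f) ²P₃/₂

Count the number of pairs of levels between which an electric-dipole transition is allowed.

(a)–(b): allowed.
(a)–(c): forbidden (ΔL).
(a)–(d): forbidden (ΔL, ΔJ).
(a)–(e): forbidden (parity).
(a)–(f): forbidden (parity).
(b)–(c): forbidden (parity).
(b)–(d): forbidden (parity, ΔL, ΔJ).
(b)–(e): allowed.
(b)–(f): allowed.
(c)–(d): forbidden (parity, ΔL, ΔJ).
(c)–(e): allowed.
(c)–(f): allowed.
(d)–(e): forbidden (ΔL, ΔJ).
(d)–(f): forbidden (ΔL, ΔJ).
(e)–(f): forbidden (parity).
Allowed pairs: 5 of 15.

5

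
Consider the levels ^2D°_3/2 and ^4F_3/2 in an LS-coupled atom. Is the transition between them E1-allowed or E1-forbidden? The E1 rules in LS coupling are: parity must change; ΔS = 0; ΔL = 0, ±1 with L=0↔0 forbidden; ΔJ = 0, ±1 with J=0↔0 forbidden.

Parity must change: odd → even — passes.
ΔS = 0: S: 1/2 → 3/2 — fails.
ΔL = 0, ±1 (not L=0↔0): L: 2 → 3, ΔL = +1 — passes.
ΔJ = 0, ±1 (not J=0↔0): J: 3/2 → 3/2, ΔJ = +0 — passes.
Rule(s) violated: ΔS.

forbidden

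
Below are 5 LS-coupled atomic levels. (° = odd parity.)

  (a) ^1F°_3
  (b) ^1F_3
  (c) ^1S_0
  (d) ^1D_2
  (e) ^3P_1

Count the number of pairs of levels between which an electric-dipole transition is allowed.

2

(a)–(b): allowed.
(a)–(c): forbidden (ΔL, ΔJ).
(a)–(d): allowed.
(a)–(e): forbidden (ΔS, ΔL, ΔJ).
(b)–(c): forbidden (parity, ΔL, ΔJ).
(b)–(d): forbidden (parity).
(b)–(e): forbidden (parity, ΔS, ΔL, ΔJ).
(c)–(d): forbidden (parity, ΔL, ΔJ).
(c)–(e): forbidden (parity, ΔS).
(d)–(e): forbidden (parity, ΔS).
Allowed pairs: 2 of 10.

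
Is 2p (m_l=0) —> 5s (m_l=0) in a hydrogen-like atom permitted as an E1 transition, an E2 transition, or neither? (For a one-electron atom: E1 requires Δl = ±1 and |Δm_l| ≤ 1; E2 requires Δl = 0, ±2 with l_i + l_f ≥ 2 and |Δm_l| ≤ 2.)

E1

Δl = 0 − 1 = -1; l_i + l_f = 1.
Δm_l = +0.
E1 (Δl = ±1, |Δm_l| ≤ 1): satisfied.
E2 (Δl = 0,±2, l_i+l_f ≥ 2, |Δm_l| ≤ 2): not satisfied.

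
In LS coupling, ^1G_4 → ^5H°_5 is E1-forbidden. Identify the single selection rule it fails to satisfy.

Parity must change: even → odd — ok.
ΔS = 0: S: 0 → 2 — fails.
ΔL = 0, ±1 (not L=0↔0): L: 4 → 5, ΔL = +1 — ok.
ΔJ = 0, ±1 (not J=0↔0): J: 4 → 5, ΔJ = +1 — ok.

the ΔS = 0 rule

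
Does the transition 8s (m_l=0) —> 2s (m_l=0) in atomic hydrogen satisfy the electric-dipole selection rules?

forbidden

l: 0 → 0 (Δl = +0). Δl = ±1 violated.
Δm_l = 0 − (0) = +0. E1 requires Δm_l = 0, ±1: satisfied.
The transition is electric-dipole forbidden.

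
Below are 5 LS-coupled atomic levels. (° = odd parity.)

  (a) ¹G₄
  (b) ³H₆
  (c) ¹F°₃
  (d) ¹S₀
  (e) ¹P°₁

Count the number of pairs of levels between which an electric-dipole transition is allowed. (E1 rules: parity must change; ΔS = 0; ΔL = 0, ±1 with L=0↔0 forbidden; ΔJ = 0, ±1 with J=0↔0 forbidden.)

(a)–(b): forbidden (parity, ΔS, ΔJ).
(a)–(c): allowed.
(a)–(d): forbidden (parity, ΔL, ΔJ).
(a)–(e): forbidden (ΔL, ΔJ).
(b)–(c): forbidden (ΔS, ΔL, ΔJ).
(b)–(d): forbidden (parity, ΔS, ΔL, ΔJ).
(b)–(e): forbidden (ΔS, ΔL, ΔJ).
(c)–(d): forbidden (ΔL, ΔJ).
(c)–(e): forbidden (parity, ΔL, ΔJ).
(d)–(e): allowed.
Allowed pairs: 2 of 10.

2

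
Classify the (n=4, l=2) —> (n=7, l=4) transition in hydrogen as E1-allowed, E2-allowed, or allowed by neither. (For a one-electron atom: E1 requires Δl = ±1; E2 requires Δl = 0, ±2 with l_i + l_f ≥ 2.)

Δl = 4 − 2 = +2; l_i + l_f = 6.
E1 (Δl = ±1): not satisfied.
E2 (Δl = 0,±2, l_i+l_f ≥ 2): satisfied.

E2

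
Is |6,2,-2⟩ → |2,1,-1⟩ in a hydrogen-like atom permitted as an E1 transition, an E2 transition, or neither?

Δl = 1 − 2 = -1; l_i + l_f = 3.
Δm_l = +1.
E1 (Δl = ±1, |Δm_l| ≤ 1): satisfied.
E2 (Δl = 0,±2, l_i+l_f ≥ 2, |Δm_l| ≤ 2): not satisfied.

E1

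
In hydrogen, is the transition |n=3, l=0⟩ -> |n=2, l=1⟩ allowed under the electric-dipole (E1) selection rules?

allowed

Δl = 1 − 0 = +1; the E1 rule Δl = ±1 is ok.
All E1 selection rules are satisfied.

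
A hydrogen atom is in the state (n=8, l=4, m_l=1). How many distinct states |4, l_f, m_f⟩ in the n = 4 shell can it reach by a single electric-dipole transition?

3

E1 requires Δl = ±1, so l_f ∈ {3, 5}; with 0 ≤ l_f ≤ n_f−1 = 3, the allowed l_f values are {3}.
For l_f = 3: m_f ∈ {m_i−1, m_i, m_i+1} ∩ [−3, 3] = {0, 1, 2} → 3 states.
Total: 3.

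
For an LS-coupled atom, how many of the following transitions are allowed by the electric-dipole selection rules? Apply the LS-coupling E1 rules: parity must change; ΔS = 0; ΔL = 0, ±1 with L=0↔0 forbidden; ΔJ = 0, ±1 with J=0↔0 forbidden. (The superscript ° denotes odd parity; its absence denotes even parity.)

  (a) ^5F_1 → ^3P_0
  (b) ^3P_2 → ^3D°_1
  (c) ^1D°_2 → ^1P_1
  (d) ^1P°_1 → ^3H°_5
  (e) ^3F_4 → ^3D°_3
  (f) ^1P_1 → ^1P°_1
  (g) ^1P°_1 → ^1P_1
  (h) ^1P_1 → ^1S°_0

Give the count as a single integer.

6

(a) forbidden (parity, ΔS, ΔL fail)
(b) allowed
(c) allowed
(d) forbidden (parity, ΔS, ΔL, ΔJ fail)
(e) allowed
(f) allowed
(g) allowed
(h) allowed
Total allowed: 6 of 8.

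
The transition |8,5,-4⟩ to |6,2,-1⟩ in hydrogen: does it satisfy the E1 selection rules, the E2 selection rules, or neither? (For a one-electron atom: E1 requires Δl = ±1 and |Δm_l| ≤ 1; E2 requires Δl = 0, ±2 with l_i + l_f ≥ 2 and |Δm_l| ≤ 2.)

Δl = 2 − 5 = -3; l_i + l_f = 7.
Δm_l = +3.
E1 (Δl = ±1, |Δm_l| ≤ 1): not satisfied.
E2 (Δl = 0,±2, l_i+l_f ≥ 2, |Δm_l| ≤ 2): not satisfied.

neither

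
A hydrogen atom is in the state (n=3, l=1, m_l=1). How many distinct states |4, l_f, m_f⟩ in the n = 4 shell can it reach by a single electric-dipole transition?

4

E1 requires Δl = ±1, so l_f ∈ {0, 2}; with 0 ≤ l_f ≤ n_f−1 = 3, the allowed l_f values are {0, 2}.
For l_f = 0: m_f ∈ {m_i−1, m_i, m_i+1} ∩ [−0, 0] = {0} → 1 state.
For l_f = 2: m_f ∈ {m_i−1, m_i, m_i+1} ∩ [−2, 2] = {0, 1, 2} → 3 states.
Total: 4.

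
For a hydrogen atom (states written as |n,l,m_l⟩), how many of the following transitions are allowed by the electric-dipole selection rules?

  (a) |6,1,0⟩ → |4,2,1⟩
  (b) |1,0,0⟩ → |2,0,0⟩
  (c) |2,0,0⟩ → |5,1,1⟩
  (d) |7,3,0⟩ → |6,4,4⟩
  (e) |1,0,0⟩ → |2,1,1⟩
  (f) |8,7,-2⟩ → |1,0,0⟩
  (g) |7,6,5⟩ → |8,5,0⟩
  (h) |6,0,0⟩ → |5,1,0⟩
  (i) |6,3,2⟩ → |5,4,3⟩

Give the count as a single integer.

(a) allowed
(b) forbidden — Δl = +0 (E1 requires Δl = ±1)
(c) allowed
(d) forbidden — Δm_l = +4 (E1 requires Δm_l = 0, ±1)
(e) allowed
(f) forbidden — Δl = -7 (E1 requires Δl = ±1); Δm_l = +2 (E1 requires Δm_l = 0, ±1)
(g) forbidden — Δm_l = -5 (E1 requires Δm_l = 0, ±1)
(h) allowed
(i) allowed
Total allowed: 5 of 9.

5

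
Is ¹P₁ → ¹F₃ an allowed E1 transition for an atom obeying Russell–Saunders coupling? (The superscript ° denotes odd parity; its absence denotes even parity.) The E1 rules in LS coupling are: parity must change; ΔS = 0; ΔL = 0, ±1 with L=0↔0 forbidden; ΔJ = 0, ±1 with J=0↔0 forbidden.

Parity must change: even → even — ✗.
ΔS = 0: S: 0 → 0 — ✓.
ΔL = 0, ±1 (not L=0↔0): L: 1 → 3, ΔL = +2 — ✗.
ΔJ = 0, ±1 (not J=0↔0): J: 1 → 3, ΔJ = +2 — ✗.
Rule(s) violated: parity, ΔL, ΔJ.

forbidden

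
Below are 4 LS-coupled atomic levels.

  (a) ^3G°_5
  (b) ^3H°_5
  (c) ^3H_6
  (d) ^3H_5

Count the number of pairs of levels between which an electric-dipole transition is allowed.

4

(a)–(b): forbidden (parity).
(a)–(c): allowed.
(a)–(d): allowed.
(b)–(c): allowed.
(b)–(d): allowed.
(c)–(d): forbidden (parity).
Allowed pairs: 4 of 6.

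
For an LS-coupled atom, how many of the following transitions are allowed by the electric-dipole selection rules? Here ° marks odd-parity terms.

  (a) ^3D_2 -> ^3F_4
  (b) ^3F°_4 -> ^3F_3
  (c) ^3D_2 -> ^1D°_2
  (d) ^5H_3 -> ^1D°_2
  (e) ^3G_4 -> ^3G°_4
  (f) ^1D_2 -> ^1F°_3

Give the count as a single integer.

3

(a) forbidden (parity, ΔJ fail)
(b) allowed
(c) forbidden (ΔS fails)
(d) forbidden (ΔS, ΔL fail)
(e) allowed
(f) allowed
Total allowed: 3 of 6.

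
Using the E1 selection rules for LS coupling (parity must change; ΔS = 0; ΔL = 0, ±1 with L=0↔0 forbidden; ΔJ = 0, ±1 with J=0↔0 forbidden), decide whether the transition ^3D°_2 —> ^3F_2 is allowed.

ΔL = 0, ±1 (not L=0↔0): L: 2 → 3, ΔL = +1 — satisfied.
Parity must change: odd → even — satisfied.
ΔS = 0: S: 1 → 1 — satisfied.
ΔJ = 0, ±1 (not J=0↔0): J: 2 → 2, ΔJ = +0 — satisfied.
All four E1 rules are satisfied.

allowed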